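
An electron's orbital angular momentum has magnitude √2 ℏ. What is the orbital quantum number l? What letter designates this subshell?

l = 1 (p orbital)

Since |L|² = l(l+1)ℏ², l(l+1) = 2.
The positive root is l = 1.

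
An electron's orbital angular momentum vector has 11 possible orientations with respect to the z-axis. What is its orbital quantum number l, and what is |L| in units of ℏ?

l = 5, |L| = √30 ℏ ≈ 5.477ℏ

2l + 1 = 11 ⇒ l = 5.
|L| = ℏ√(l(l+1)) = ℏ√(5·6) = √30 ℏ.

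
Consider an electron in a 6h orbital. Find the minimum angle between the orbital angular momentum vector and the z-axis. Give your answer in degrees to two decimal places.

For 6h, l = 5.
|L| = √(l(l+1)) ℏ = √30 ℏ.
The smallest angle corresponds to the largest L_z, i.e. m_l = l = 5, giving L_z = 5ℏ.
cos θ_min = 5/√30, so θ_min ≈ 24.09°.

θ_min ≈ 24.09°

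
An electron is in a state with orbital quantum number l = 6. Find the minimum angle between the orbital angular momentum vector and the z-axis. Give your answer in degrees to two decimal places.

θ_min ≈ 22.21°

|L| = ℏ√(l(l+1)) = √42 ℏ.
The smallest angle corresponds to the largest L_z, i.e. m_l = l = 6, giving L_z = 6ℏ.
cos θ_min = 6/√42, so θ_min ≈ 22.21°.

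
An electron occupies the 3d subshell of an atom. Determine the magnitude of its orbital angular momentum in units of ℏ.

|L| = √6 ℏ ≈ 2.449ℏ

For 3d, l = 2.
|L| = ℏ√(l(l+1)) = ℏ√(2·3) = √6 ℏ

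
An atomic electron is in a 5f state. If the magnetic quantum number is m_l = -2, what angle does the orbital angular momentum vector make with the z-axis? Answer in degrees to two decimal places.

θ ≈ 125.26°

The 5f subshell has l = 3.
|L| = √(l(l+1)) ℏ = 2√3 ℏ.
L_z = m_l ℏ = −2ℏ.
cos θ = L_z/|L| = -2/√12, so θ ≈ 125.26°.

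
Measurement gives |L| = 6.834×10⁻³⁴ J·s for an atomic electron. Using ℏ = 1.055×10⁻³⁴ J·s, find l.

|L|/ℏ = (6.834×10⁻³⁴)/(1.055×10⁻³⁴) ≈ 6.478.
(|L|/ℏ)² = l(l+1) ≈ 41.96 ⇒ l = 6.

l = 6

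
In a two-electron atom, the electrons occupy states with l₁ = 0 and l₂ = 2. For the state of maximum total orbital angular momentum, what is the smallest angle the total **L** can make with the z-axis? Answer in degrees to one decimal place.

θ_min ≈ 35.3°

By the triangle rule, |l₁ − l₂| ≤ L ≤ l₁ + l₂.
So L can be 2.
The maximum is L = 2, with |L_tot| = ℏ√(2·3) = √6 ℏ.
The minimum angle with z is arccos(2/√6) ≈ 35.3°.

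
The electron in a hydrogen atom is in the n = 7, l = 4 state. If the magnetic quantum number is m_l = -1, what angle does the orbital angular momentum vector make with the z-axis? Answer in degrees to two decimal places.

θ ≈ 102.92°

|L| = √(l(l+1)) ℏ = 2√5 ℏ.
L_z = m_l ℏ = −1ℏ.
cos θ = L_z/|L| = -1/√20, so θ ≈ 102.92°.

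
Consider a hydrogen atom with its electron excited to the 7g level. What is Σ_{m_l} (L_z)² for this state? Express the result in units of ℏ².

Σ(L_z)² = 60 ℏ²

The 7g level has l = 4.
The allowed m_l values are -4, -3, -2, -1, 0, 1, 2, 3, 4.
Σ m_l² = 2·(1 + 4 + 9 + 16) = 60.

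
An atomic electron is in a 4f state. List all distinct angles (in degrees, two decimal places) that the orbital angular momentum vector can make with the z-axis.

θ ∈ {30.00°, 54.74°, 73.22°, 90.00°, 106.78°, 125.26°, 150.00°}

For 4f, l = 3.
|L|² = l(l+1)ℏ² = 12ℏ², so |L| = 2√3 ℏ.
cos θ = m_l/√12 for each m_l ∈ {-3, -2, -1, 0, 1, 2, 3}.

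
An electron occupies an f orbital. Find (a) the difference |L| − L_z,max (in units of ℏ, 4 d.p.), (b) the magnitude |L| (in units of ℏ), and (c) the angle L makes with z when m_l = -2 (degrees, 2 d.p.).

An f state has l = 3.
|L| − L_z,max = (2√3 − 3)ℏ ≈ 0.4641ℏ.
|L| = ℏ√(3·4) = 2√3 ℏ ≈ 3.464ℏ.
For m_l = -2: cos θ = -2/√12, θ ≈ 125.26°.

|L|−L_z,max ≈ 0.4641ℏ; |L| = 2√3 ℏ ≈ 3.464ℏ; θ(m_l=-2) ≈ 125.26°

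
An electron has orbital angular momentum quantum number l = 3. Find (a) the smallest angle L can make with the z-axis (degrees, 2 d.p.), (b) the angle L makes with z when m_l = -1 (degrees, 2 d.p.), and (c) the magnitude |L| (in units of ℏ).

cos θ_min = 3/√12, so θ_min ≈ 30.00°.
For m_l = -1: cos θ = -1/√12, θ ≈ 106.78°.
|L| = ℏ√(3·4) = 2√3 ℏ ≈ 3.464ℏ.

θ_min ≈ 30.00°; θ(m_l=-1) ≈ 106.78°; |L| = 2√3 ℏ ≈ 3.464ℏ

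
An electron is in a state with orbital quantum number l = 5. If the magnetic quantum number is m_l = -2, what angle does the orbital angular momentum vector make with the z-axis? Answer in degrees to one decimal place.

θ ≈ 111.4°

|L|² = l(l+1)ℏ² = 30ℏ², so |L| = √30 ℏ.
L_z = m_l ℏ = −2ℏ.
cos θ = L_z/|L| = -2/√30, so θ ≈ 111.4°.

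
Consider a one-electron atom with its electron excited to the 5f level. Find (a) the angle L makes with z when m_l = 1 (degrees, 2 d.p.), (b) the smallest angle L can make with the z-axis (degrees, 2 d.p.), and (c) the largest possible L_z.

θ(m_l=1) ≈ 73.22°; θ_min ≈ 30.00°; L_z,max = 3ℏ

The 5f level has l = 3.
For m_l = 1: cos θ = 1/√12, θ ≈ 73.22°.
cos θ_min = 3/√12, so θ_min ≈ 30.00°.
L_z,max = lℏ = 3ℏ.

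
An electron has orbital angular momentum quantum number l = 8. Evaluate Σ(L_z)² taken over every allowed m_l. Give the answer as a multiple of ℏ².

m_l runs from −8 to 8, i.e. {-8, -7, -6, -5, -4, -3, -2, -1, 0, 1, 2, 3, 4, 5, 6, 7, 8}.
Σ m_l² = l(l+1)(2l+1)/3 = 8·9·17/3 = 408.

Σ(L_z)² = 408 ℏ²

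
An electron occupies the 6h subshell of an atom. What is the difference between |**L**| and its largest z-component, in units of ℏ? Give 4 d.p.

The 6h subshell has l = 5.
|L| = √30 ℏ ≈ 5.4772ℏ, while L_z,max = lℏ = 5ℏ.
The difference is (√30 − 5)ℏ ≈ 0.4772ℏ.

|L| − L_z,max ≈ 0.4772ℏ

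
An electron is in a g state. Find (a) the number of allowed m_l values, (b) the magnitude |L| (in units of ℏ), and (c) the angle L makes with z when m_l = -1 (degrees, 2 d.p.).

A g state has l = 4.
There are 2l+1 = 9 values of m_l.
|L| = ℏ√(4·5) = 2√5 ℏ ≈ 4.472ℏ.
For m_l = -1: cos θ = -1/√20, θ ≈ 102.92°.

9 values; |L| = 2√5 ℏ ≈ 4.472ℏ; θ(m_l=-1) ≈ 102.92°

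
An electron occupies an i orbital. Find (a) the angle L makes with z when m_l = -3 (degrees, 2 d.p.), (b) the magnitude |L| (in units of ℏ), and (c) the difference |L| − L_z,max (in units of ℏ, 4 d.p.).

An i state has l = 6.
For m_l = -3: cos θ = -3/√42, θ ≈ 117.58°.
|L| = ℏ√(6·7) = √42 ℏ ≈ 6.481ℏ.
|L| − L_z,max = (√42 − 6)ℏ ≈ 0.4807ℏ.

θ(m_l=-3) ≈ 117.58°; |L| = √42 ℏ ≈ 6.481ℏ; |L|−L_z,max ≈ 0.4807ℏ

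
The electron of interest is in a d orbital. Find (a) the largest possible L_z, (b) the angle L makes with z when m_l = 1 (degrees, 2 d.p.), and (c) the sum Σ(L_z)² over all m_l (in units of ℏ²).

L_z,max = 2ℏ; θ(m_l=1) ≈ 65.91°; Σ(L_z)² = 10 ℏ²

A d state has l = 2.
L_z,max = lℏ = 2ℏ.
For m_l = 1: cos θ = 1/√6, θ ≈ 65.91°.
Σ m_l² = 10, so Σ(L_z)² = 10 ℏ².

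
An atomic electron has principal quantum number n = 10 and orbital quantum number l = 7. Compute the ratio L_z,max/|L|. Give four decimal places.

|L| = 2√14 ℏ ≈ 7.4833ℏ, while L_z,max = lℏ = 7ℏ.
L_z,max/|L| = 7/√56 = 0.9354.

L_z,max/|L| = 0.9354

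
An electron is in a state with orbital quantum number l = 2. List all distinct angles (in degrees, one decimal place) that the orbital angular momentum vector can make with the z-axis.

|L| = √(l(l+1)) ℏ = √6 ℏ.
cos θ = m_l/√6 for each m_l ∈ {-2, -1, 0, 1, 2}.

θ ∈ {35.3°, 65.9°, 90.0°, 114.1°, 144.7°}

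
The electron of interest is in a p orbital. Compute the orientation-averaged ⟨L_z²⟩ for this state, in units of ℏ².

⟨L_z²⟩ = 0.6667 ℏ²

The letter p corresponds to l = 1.
m_l runs from −1 to 1, i.e. {-1, 0, 1}.
Average of L_z² over 3 states: 2/3 ℏ² = 0.6667 ℏ².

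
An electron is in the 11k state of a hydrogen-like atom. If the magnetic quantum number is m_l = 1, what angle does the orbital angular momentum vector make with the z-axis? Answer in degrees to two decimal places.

The 11k subshell has l = 7.
|L| = √(l(l+1)) ℏ = 2√14 ℏ.
L_z = m_l ℏ = 1ℏ.
cos θ = L_z/|L| = 1/√56, so θ ≈ 82.32°.

θ ≈ 82.32°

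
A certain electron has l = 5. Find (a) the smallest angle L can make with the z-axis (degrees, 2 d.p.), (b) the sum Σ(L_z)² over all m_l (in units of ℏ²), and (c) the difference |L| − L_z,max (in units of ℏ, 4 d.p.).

θ_min ≈ 24.09°; Σ(L_z)² = 110 ℏ²; |L|−L_z,max ≈ 0.4772ℏ

cos θ_min = 5/√30, so θ_min ≈ 24.09°.
Σ m_l² = 110, so Σ(L_z)² = 110 ℏ².
|L| − L_z,max = (√30 − 5)ℏ ≈ 0.4772ℏ.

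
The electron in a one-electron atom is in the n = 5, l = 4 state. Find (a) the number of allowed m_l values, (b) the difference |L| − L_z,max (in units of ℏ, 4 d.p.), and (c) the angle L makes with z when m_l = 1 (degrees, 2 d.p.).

There are 2l+1 = 9 values of m_l.
|L| − L_z,max = (2√5 − 4)ℏ ≈ 0.4721ℏ.
For m_l = 1: cos θ = 1/√20, θ ≈ 77.08°.

9 values; |L|−L_z,max ≈ 0.4721ℏ; θ(m_l=1) ≈ 77.08°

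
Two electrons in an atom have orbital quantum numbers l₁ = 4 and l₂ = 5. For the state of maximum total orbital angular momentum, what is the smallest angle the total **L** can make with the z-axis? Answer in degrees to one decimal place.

θ_min ≈ 18.4°

L runs from |4 − 5| = 1 to 4 + 5 = 9.
Allowed values: L = 1, 2, 3, 4, 5, 6, 7, 8, 9.
The maximum is L = 9, with |L_tot| = ℏ√(9·10) = 3√10 ℏ.
The minimum angle with z is arccos(9/√90) ≈ 18.4°.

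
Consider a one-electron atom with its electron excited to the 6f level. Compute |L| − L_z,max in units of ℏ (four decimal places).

The 6f level has l = 3.
|L| = 2√3 ℏ ≈ 3.4641ℏ, while L_z,max = lℏ = 3ℏ.
The difference is (2√3 − 3)ℏ ≈ 0.4641ℏ.

|L| − L_z,max ≈ 0.4641ℏ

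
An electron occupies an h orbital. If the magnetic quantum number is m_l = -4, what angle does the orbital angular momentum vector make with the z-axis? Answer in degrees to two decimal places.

θ ≈ 136.91°

For an h orbital, l = 5.
|L| = √(l(l+1)) ℏ = √30 ℏ.
L_z = m_l ℏ = −4ℏ.
cos θ = L_z/|L| = -4/√30, so θ ≈ 136.91°.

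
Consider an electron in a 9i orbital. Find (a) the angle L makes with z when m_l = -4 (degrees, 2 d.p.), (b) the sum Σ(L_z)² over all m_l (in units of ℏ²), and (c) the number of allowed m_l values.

θ(m_l=-4) ≈ 128.11°; Σ(L_z)² = 182 ℏ²; 13 values

For 9i, l = 6.
For m_l = -4: cos θ = -4/√42, θ ≈ 128.11°.
Σ m_l² = 182, so Σ(L_z)² = 182 ℏ².
There are 2l+1 = 13 values of m_l.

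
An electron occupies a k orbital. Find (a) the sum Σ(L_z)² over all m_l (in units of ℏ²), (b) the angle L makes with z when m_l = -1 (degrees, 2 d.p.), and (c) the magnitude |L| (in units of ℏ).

Σ(L_z)² = 280 ℏ²; θ(m_l=-1) ≈ 97.68°; |L| = 2√14 ℏ ≈ 7.483ℏ

For a k orbital, l = 7.
Σ m_l² = 280, so Σ(L_z)² = 280 ℏ².
For m_l = -1: cos θ = -1/√56, θ ≈ 97.68°.
|L| = ℏ√(7·8) = 2√14 ℏ ≈ 7.483ℏ.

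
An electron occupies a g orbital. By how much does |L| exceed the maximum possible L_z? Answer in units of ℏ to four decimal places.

For a g orbital, l = 4.
|L| = 2√5 ℏ ≈ 4.4721ℏ, while L_z,max = lℏ = 4ℏ.
The difference is (2√5 − 4)ℏ ≈ 0.4721ℏ.

|L| − L_z,max ≈ 0.4721ℏ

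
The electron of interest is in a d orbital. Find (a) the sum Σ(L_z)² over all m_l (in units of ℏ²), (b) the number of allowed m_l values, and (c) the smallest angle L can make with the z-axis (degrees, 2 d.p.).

Σ(L_z)² = 10 ℏ²; 5 values; θ_min ≈ 35.26°

D corresponds to l = 2.
Σ m_l² = 10, so Σ(L_z)² = 10 ℏ².
There are 2l+1 = 5 values of m_l.
cos θ_min = 2/√6, so θ_min ≈ 35.26°.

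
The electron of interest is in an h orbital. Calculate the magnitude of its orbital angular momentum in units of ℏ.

An h state has l = 5.
|L| = ℏ√(l(l+1)) = ℏ√(5·6) = √30 ℏ

|L| = √30 ℏ ≈ 5.477ℏ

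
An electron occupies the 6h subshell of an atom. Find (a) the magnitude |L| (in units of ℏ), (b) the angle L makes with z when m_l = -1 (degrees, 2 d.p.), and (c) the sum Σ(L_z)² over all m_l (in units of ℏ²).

|L| = √30 ℏ ≈ 5.477ℏ; θ(m_l=-1) ≈ 100.52°; Σ(L_z)² = 110 ℏ²

For 6h, l = 5.
|L| = ℏ√(5·6) = √30 ℏ ≈ 5.477ℏ.
For m_l = -1: cos θ = -1/√30, θ ≈ 100.52°.
Σ m_l² = 110, so Σ(L_z)² = 110 ℏ².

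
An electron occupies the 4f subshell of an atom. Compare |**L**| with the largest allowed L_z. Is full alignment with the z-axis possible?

No: L_z,max = 3ℏ < |L| = 2√3 ℏ ≈ 3.464ℏ

The 4f subshell has l = 3.
|L| = 2√3 ℏ ≈ 3.4641ℏ, while L_z,max = lℏ = 3ℏ.
Since |L| > L_z,max, the vector can never point exactly along z; the closest it comes is θ_min = arccos(3/√12) ≈ 30.0°.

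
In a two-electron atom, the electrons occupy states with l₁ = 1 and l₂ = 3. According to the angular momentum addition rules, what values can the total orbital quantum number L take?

The total orbital quantum number L ranges from |l₁ − l₂| to l₁ + l₂ in integer steps.
Allowed values: L = 2, 3, 4.

L = 2, 3, 4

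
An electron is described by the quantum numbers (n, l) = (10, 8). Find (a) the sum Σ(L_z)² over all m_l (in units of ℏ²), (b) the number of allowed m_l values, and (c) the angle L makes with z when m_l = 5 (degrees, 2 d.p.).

Σ(L_z)² = 408 ℏ²; 17 values; θ(m_l=5) ≈ 53.90°

Σ m_l² = 408, so Σ(L_z)² = 408 ℏ².
There are 2l+1 = 17 values of m_l.
For m_l = 5: cos θ = 5/√72, θ ≈ 53.90°.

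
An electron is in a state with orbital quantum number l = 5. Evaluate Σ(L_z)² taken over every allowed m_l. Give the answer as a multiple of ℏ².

The allowed m_l values are -5, -4, -3, -2, -1, 0, 1, 2, 3, 4, 5.
Summing m² from −5 to 5: Σ m_l² = 110.

Σ(L_z)² = 110 ℏ²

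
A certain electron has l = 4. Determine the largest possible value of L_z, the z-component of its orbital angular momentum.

L_z,max = 4ℏ

L_z = m_l ℏ with m_l ∈ {−4, …, 4}; the maximum is m_l = 4.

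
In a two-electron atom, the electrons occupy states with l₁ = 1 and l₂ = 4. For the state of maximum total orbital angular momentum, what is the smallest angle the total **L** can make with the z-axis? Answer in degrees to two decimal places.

θ_min ≈ 24.09°

Angular momentum addition gives L = |l₁ − l₂|, …, l₁ + l₂.
Allowed values: L = 3, 4, 5.
The maximum is L = 5, with |L_tot| = ℏ√(5·6) = √30 ℏ.
The minimum angle with z is arccos(5/√30) ≈ 24.09°.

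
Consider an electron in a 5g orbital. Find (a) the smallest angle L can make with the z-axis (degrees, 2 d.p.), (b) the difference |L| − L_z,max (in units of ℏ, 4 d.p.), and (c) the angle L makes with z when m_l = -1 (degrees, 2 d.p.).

θ_min ≈ 26.57°; |L|−L_z,max ≈ 0.4721ℏ; θ(m_l=-1) ≈ 102.92°

5g means n = 5, l = 4.
cos θ_min = 4/√20, so θ_min ≈ 26.57°.
|L| − L_z,max = (2√5 − 4)ℏ ≈ 0.4721ℏ.
For m_l = -1: cos θ = -1/√20, θ ≈ 102.92°.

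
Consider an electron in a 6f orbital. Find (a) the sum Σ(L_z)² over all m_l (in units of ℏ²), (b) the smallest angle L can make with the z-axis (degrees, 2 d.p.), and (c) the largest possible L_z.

6f means n = 6, l = 3.
Σ m_l² = 28, so Σ(L_z)² = 28 ℏ².
cos θ_min = 3/√12, so θ_min ≈ 30.00°.
L_z,max = lℏ = 3ℏ.

Σ(L_z)² = 28 ℏ²; θ_min ≈ 30.00°; L_z,max = 3ℏ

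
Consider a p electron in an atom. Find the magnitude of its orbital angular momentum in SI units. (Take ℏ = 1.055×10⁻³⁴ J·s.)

The letter p corresponds to l = 1.
|L| = ℏ√(l(l+1)) = ℏ√(1·2) = √2 ℏ
Numerically, |L| = 1.414 × (1.055×10⁻³⁴ J·s) = 1.492×10⁻³⁴ J·s.

|L| = 1.492×10⁻³⁴ J·s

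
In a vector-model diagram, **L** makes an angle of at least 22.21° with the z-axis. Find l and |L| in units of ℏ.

cos θ_min = l/√(l(l+1)) = √(l/(l+1)), so l/(l+1) = cos²(22.21°) = 0.8571.
l = cos²θ/sin²θ ≈ 6.
Then |L| = ℏ√(6·7) = √42 ℏ.

l = 6, |L| = √42 ℏ ≈ 6.481ℏ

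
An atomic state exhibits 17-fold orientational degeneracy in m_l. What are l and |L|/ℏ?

2l + 1 = 17 ⇒ l = 8.
|L| = ℏ√(l(l+1)) = ℏ√(8·9) = 6√2 ℏ.

l = 8, |L| = 6√2 ℏ ≈ 8.485ℏ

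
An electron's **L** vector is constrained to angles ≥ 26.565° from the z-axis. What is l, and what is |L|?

At minimum angle, m_l = l, so cos θ = l/√(l(l+1)); cos²θ = l/(l+1) = 0.8000.
Thus l = 0.8000/(1 − 0.8000) ≈ 4.
Then |L| = ℏ√(4·5) = 2√5 ℏ.

l = 4, |L| = 2√5 ℏ ≈ 4.472ℏ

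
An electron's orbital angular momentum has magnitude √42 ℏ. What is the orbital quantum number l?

|L| = ℏ√(l(l+1)), so l(l+1) = 42.
The positive root is l = 6.

l = 6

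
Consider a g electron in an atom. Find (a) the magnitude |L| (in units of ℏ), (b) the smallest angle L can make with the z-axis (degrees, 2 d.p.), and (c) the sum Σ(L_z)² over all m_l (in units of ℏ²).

|L| = 2√5 ℏ ≈ 4.472ℏ; θ_min ≈ 26.57°; Σ(L_z)² = 60 ℏ²

The letter g corresponds to l = 4.
|L| = ℏ√(4·5) = 2√5 ℏ ≈ 4.472ℏ.
cos θ_min = 4/√20, so θ_min ≈ 26.57°.
Σ m_l² = 60, so Σ(L_z)² = 60 ℏ².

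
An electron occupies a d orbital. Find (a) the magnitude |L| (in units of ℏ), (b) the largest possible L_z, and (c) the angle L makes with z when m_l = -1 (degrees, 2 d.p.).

|L| = √6 ℏ ≈ 2.449ℏ; L_z,max = 2ℏ; θ(m_l=-1) ≈ 114.09°

The letter d corresponds to l = 2.
|L| = ℏ√(2·3) = √6 ℏ ≈ 2.449ℏ.
L_z,max = lℏ = 2ℏ.
For m_l = -1: cos θ = -1/√6, θ ≈ 114.09°.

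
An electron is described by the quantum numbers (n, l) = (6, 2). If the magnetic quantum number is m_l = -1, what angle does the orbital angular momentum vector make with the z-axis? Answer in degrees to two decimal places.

θ ≈ 114.09°

|L|² = l(l+1)ℏ² = 6ℏ², so |L| = √6 ℏ.
L_z = m_l ℏ = −1ℏ.
cos θ = L_z/|L| = -1/√6, so θ ≈ 114.09°.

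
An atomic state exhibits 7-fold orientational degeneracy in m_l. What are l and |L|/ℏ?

l = 3, |L| = 2√3 ℏ ≈ 3.464ℏ

Since there are 2l+1 = 7 values of m_l, l = 3.
Then |L| = √(l(l+1)) ℏ = 2√3 ℏ.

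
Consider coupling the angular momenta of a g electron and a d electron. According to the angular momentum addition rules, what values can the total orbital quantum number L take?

By the triangle rule, |l₁ − l₂| ≤ L ≤ l₁ + l₂.
L ∈ {2, 3, 4, 5, 6}.

L = 2, 3, 4, 5, 6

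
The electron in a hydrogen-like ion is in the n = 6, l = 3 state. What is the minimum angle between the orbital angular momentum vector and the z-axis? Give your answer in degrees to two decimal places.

|L|² = l(l+1)ℏ² = 12ℏ², so |L| = 2√3 ℏ.
The smallest angle corresponds to the largest L_z, i.e. m_l = l = 3, giving L_z = 3ℏ.
cos θ_min = 3/√12, so θ_min ≈ 30.00°.

θ_min ≈ 30.00°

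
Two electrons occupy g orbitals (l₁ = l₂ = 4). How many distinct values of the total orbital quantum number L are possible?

9

By the triangle rule, |l₁ − l₂| ≤ L ≤ l₁ + l₂.
So L can be 0, 1, 2, 3, 4, 5, 6, 7, 8.
That is 9 values.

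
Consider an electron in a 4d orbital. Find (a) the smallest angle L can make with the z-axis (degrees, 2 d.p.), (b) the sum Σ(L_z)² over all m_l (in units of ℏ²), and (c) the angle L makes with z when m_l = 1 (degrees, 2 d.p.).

For 4d, l = 2.
cos θ_min = 2/√6, so θ_min ≈ 35.26°.
Σ m_l² = 10, so Σ(L_z)² = 10 ℏ².
For m_l = 1: cos θ = 1/√6, θ ≈ 65.91°.

θ_min ≈ 35.26°; Σ(L_z)² = 10 ℏ²; θ(m_l=1) ≈ 65.91°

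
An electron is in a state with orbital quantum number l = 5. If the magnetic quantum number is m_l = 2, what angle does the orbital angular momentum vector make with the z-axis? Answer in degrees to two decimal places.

|L|² = l(l+1)ℏ² = 30ℏ², so |L| = √30 ℏ.
L_z = m_l ℏ = 2ℏ.
cos θ = L_z/|L| = 2/√30, so θ ≈ 68.58°.

θ ≈ 68.58°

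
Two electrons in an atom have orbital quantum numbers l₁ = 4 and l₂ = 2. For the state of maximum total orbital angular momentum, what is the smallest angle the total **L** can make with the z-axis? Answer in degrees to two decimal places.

L runs from |4 − 2| = 2 to 4 + 2 = 6.
L ∈ {2, 3, 4, 5, 6}.
The maximum is L = 6, with |L_tot| = ℏ√(6·7) = √42 ℏ.
The minimum angle with z is arccos(6/√42) ≈ 22.21°.

θ_min ≈ 22.21°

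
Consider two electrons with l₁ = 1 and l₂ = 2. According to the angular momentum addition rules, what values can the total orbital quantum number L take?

Angular momentum addition gives L = |l₁ − l₂|, …, l₁ + l₂.
So L can be 1, 2, 3.

L = 1, 2, 3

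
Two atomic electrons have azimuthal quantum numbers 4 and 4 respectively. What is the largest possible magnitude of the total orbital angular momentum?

The total orbital quantum number L ranges from |l₁ − l₂| to l₁ + l₂ in integer steps.
L ∈ {0, 1, 2, 3, 4, 5, 6, 7, 8}.
The largest magnitude corresponds to L = 8: |L_tot| = ℏ√(8·9) = 6√2 ℏ.

|L_tot|_max = 6√2 ℏ ≈ 8.485ℏ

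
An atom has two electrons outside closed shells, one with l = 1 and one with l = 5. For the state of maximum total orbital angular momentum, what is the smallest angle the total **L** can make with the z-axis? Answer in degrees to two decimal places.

Angular momentum addition gives L = |l₁ − l₂|, …, l₁ + l₂.
L ∈ {4, 5, 6}.
The maximum is L = 6, with |L_tot| = ℏ√(6·7) = √42 ℏ.
The minimum angle with z is arccos(6/√42) ≈ 22.21°.

θ_min ≈ 22.21°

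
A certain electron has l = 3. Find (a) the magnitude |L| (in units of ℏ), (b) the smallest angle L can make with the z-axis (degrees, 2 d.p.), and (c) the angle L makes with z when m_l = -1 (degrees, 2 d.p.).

|L| = 2√3 ℏ ≈ 3.464ℏ; θ_min ≈ 30.00°; θ(m_l=-1) ≈ 106.78°

|L| = ℏ√(3·4) = 2√3 ℏ ≈ 3.464ℏ.
cos θ_min = 3/√12, so θ_min ≈ 30.00°.
For m_l = -1: cos θ = -1/√12, θ ≈ 106.78°.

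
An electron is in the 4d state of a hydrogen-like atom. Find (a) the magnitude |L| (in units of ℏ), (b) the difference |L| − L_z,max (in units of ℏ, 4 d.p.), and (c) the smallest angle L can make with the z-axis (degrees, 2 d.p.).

For 4d, l = 2.
|L| = ℏ√(2·3) = √6 ℏ ≈ 2.449ℏ.
|L| − L_z,max = (√6 − 2)ℏ ≈ 0.4495ℏ.
cos θ_min = 2/√6, so θ_min ≈ 35.26°.

|L| = √6 ℏ ≈ 2.449ℏ; |L|−L_z,max ≈ 0.4495ℏ; θ_min ≈ 35.26°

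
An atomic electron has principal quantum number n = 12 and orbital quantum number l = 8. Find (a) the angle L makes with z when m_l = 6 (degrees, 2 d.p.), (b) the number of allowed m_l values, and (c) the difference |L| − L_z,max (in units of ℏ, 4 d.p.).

θ(m_l=6) ≈ 45.00°; 17 values; |L|−L_z,max ≈ 0.4853ℏ

For m_l = 6: cos θ = 6/√72, θ ≈ 45.00°.
There are 2l+1 = 17 values of m_l.
|L| − L_z,max = (6√2 − 8)ℏ ≈ 0.4853ℏ.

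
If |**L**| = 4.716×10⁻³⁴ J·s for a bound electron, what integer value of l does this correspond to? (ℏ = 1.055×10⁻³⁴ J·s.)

l = 4

In units of ℏ, |L| ≈ 4.470.
(|L|/ℏ)² = l(l+1) ≈ 19.98 ⇒ l = 4.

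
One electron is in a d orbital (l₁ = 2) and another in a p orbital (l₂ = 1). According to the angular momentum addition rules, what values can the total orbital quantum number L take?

The total orbital quantum number L ranges from |l₁ − l₂| to l₁ + l₂ in integer steps.
So L can be 1, 2, 3.

L = 1, 2, 3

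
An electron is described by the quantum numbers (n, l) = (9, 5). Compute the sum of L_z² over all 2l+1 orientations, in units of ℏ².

The allowed m_l values are -5, -4, -3, -2, -1, 0, 1, 2, 3, 4, 5.
Σ m_l² = 2·(1 + 4 + 9 + 16 + 25) = 110.

Σ(L_z)² = 110 ℏ²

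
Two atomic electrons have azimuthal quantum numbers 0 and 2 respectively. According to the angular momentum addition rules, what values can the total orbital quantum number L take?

Angular momentum addition gives L = |l₁ − l₂|, …, l₁ + l₂.
L ∈ {2}.

L = 2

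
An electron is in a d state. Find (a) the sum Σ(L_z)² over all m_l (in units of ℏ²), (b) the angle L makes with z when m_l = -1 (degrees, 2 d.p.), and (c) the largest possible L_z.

For a d orbital, l = 2.
Σ m_l² = 10, so Σ(L_z)² = 10 ℏ².
For m_l = -1: cos θ = -1/√6, θ ≈ 114.09°.
L_z,max = lℏ = 2ℏ.

Σ(L_z)² = 10 ℏ²; θ(m_l=-1) ≈ 114.09°; L_z,max = 2ℏ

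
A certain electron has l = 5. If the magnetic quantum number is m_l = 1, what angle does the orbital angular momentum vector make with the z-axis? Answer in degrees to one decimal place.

|L| = ℏ√(l(l+1)) = √30 ℏ.
L_z = m_l ℏ = 1ℏ.
cos θ = L_z/|L| = 1/√30, so θ ≈ 79.5°.

θ ≈ 79.5°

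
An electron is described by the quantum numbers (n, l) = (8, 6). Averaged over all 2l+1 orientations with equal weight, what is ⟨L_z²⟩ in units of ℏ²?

The allowed m_l values are -6, -5, -4, -3, -2, -1, 0, 1, 2, 3, 4, 5, 6.
⟨L_z²⟩ = ℏ²·l(l+1)/3 = 14ℏ².

⟨L_z²⟩ = 14 ℏ²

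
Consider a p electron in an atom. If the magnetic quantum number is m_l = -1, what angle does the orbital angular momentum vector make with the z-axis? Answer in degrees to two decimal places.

For a p orbital, l = 1.
|L|² = l(l+1)ℏ² = 2ℏ², so |L| = √2 ℏ.
L_z = m_l ℏ = −1ℏ.
cos θ = L_z/|L| = -1/√2, so θ ≈ 135.00°.

θ ≈ 135.00°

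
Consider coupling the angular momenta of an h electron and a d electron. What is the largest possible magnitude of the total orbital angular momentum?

|L_tot|_max = 2√14 ℏ ≈ 7.483ℏ

By the triangle rule, |l₁ − l₂| ≤ L ≤ l₁ + l₂.
L ∈ {3, 4, 5, 6, 7}.
The largest magnitude corresponds to L = 7: |L_tot| = ℏ√(7·8) = 2√14 ℏ.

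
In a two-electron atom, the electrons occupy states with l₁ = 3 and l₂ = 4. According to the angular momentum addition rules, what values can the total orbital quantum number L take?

L = 1, 2, 3, 4, 5, 6, 7

By the triangle rule, |l₁ − l₂| ≤ L ≤ l₁ + l₂.
L ∈ {1, 2, 3, 4, 5, 6, 7}.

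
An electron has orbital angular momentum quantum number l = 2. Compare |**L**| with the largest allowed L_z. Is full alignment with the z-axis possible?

No: L_z,max = 2ℏ < |L| = √6 ℏ ≈ 2.449ℏ

|L| = √6 ℏ ≈ 2.4495ℏ, while L_z,max = lℏ = 2ℏ.
Since |L| > L_z,max, the vector can never point exactly along z; the closest it comes is θ_min = arccos(2/√6) ≈ 35.3°.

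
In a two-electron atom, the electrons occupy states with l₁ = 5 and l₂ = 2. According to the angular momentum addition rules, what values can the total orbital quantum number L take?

L = 3, 4, 5, 6, 7

By the triangle rule, |l₁ − l₂| ≤ L ≤ l₁ + l₂.
Allowed values: L = 3, 4, 5, 6, 7.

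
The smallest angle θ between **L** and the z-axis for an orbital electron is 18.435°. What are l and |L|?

l = 9, |L| = 3√10 ℏ ≈ 9.487ℏ

cos θ_min = l/√(l(l+1)) = √(l/(l+1)), so l/(l+1) = cos²(18.435°) = 0.9000.
Solving: l = 9.
Then |L| = ℏ√(9·10) = 3√10 ℏ.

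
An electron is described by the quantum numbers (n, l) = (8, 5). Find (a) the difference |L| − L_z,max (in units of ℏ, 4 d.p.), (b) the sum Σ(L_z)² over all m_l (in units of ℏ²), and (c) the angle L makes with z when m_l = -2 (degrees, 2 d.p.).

|L| − L_z,max = (√30 − 5)ℏ ≈ 0.4772ℏ.
Σ m_l² = 110, so Σ(L_z)² = 110 ℏ².
For m_l = -2: cos θ = -2/√30, θ ≈ 111.42°.

|L|−L_z,max ≈ 0.4772ℏ; Σ(L_z)² = 110 ℏ²; θ(m_l=-2) ≈ 111.42°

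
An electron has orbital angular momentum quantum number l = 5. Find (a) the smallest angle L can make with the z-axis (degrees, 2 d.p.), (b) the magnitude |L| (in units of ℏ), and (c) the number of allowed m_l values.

θ_min ≈ 24.09°; |L| = √30 ℏ ≈ 5.477ℏ; 11 values

cos θ_min = 5/√30, so θ_min ≈ 24.09°.
|L| = ℏ√(5·6) = √30 ℏ ≈ 5.477ℏ.
There are 2l+1 = 11 values of m_l.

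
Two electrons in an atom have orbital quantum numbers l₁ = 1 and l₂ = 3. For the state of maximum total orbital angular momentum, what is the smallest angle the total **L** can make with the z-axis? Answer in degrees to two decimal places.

L runs from |1 − 3| = 2 to 1 + 3 = 4.
Allowed values: L = 2, 3, 4.
The maximum is L = 4, with |L_tot| = ℏ√(4·5) = 2√5 ℏ.
The minimum angle with z is arccos(4/√20) ≈ 26.57°.

θ_min ≈ 26.57°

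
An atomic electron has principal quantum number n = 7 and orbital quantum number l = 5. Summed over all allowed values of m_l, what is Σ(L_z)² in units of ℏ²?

Σ(L_z)² = 110 ℏ²

m_l ∈ {-5, -4, -3, -2, -1, 0, 1, 2, 3, 4, 5}.
Σ m_l² = l(l+1)(2l+1)/3 = 5·6·11/3 = 110.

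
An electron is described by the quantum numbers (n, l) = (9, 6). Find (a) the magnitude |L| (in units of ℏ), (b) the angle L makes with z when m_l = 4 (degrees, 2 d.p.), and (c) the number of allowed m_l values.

|L| = ℏ√(6·7) = √42 ℏ ≈ 6.481ℏ.
For m_l = 4: cos θ = 4/√42, θ ≈ 51.89°.
There are 2l+1 = 13 values of m_l.

|L| = √42 ℏ ≈ 6.481ℏ; θ(m_l=4) ≈ 51.89°; 13 values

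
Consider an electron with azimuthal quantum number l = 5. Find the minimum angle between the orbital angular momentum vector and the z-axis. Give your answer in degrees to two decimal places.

|L| = √(l(l+1)) ℏ = √30 ℏ.
The smallest angle corresponds to the largest L_z, i.e. m_l = l = 5, giving L_z = 5ℏ.
cos θ_min = 5/√30, so θ_min ≈ 24.09°.

θ_min ≈ 24.09°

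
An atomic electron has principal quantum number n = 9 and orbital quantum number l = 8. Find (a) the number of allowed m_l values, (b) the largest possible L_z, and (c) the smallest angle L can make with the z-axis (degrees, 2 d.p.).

There are 2l+1 = 17 values of m_l.
L_z,max = lℏ = 8ℏ.
cos θ_min = 8/√72, so θ_min ≈ 19.47°.

17 values; L_z,max = 8ℏ; θ_min ≈ 19.47°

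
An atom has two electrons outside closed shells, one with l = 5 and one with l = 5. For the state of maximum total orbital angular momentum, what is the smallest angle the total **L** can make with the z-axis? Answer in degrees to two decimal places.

θ_min ≈ 17.55°

Angular momentum addition gives L = |l₁ − l₂|, …, l₁ + l₂.
So L can be 0, 1, 2, 3, 4, 5, 6, 7, 8, 9, 10.
The maximum is L = 10, with |L_tot| = ℏ√(10·11) = √110 ℏ.
The minimum angle with z is arccos(10/√110) ≈ 17.55°.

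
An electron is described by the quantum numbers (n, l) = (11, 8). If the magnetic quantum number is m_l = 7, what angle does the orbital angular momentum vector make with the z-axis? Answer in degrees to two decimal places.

|L| = ℏ√(l(l+1)) = 6√2 ℏ.
L_z = m_l ℏ = 7ℏ.
cos θ = L_z/|L| = 7/√72, so θ ≈ 34.42°.

θ ≈ 34.42°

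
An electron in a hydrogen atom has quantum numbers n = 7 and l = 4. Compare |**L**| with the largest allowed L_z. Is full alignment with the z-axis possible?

|L| = 2√5 ℏ ≈ 4.4721ℏ, while L_z,max = lℏ = 4ℏ.
Since |L| > L_z,max, the vector can never point exactly along z; the closest it comes is θ_min = arccos(4/√20) ≈ 26.6°.

No: L_z,max = 4ℏ < |L| = 2√5 ℏ ≈ 4.472ℏ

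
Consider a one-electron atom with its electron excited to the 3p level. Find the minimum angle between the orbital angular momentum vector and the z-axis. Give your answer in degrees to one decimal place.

The 3p level has l = 1.
|L|² = l(l+1)ℏ² = 2ℏ², so |L| = √2 ℏ.
The smallest angle corresponds to the largest L_z, i.e. m_l = l = 1, giving L_z = 1ℏ.
cos θ_min = 1/√2, so θ_min ≈ 45.0°.

θ_min ≈ 45.0°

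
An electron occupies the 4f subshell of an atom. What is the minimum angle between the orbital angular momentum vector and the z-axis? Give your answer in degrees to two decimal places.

4f means n = 4, l = 3.
|L| = √(l(l+1)) ℏ = 2√3 ℏ.
The smallest angle corresponds to the largest L_z, i.e. m_l = l = 3, giving L_z = 3ℏ.
cos θ_min = 3/√12, so θ_min ≈ 30.00°.

θ_min ≈ 30.00°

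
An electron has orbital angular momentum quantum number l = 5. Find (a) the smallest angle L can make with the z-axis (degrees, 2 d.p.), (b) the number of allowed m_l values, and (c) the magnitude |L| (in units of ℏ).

cos θ_min = 5/√30, so θ_min ≈ 24.09°.
There are 2l+1 = 11 values of m_l.
|L| = ℏ√(5·6) = √30 ℏ ≈ 5.477ℏ.

θ_min ≈ 24.09°; 11 values; |L| = √30 ℏ ≈ 5.477ℏ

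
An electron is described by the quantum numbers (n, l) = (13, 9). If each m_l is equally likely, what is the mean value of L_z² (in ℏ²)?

⟨L_z²⟩ = 30 ℏ²

m_l ∈ {-9, -8, -7, -6, -5, -4, -3, -2, -1, 0, 1, 2, 3, 4, 5, 6, 7, 8, 9}.
⟨L_z²⟩ = ℏ²·l(l+1)/3 = 30ℏ².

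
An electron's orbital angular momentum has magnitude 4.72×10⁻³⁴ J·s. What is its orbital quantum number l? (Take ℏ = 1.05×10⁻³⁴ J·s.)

In units of ℏ, |L| ≈ 4.495.
Set l(l+1) = 20.21; the integer solution is l = 4.

l = 4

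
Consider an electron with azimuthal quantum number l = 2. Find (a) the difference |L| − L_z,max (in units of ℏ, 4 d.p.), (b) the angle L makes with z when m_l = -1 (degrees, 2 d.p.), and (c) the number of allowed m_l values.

|L| − L_z,max = (√6 − 2)ℏ ≈ 0.4495ℏ.
For m_l = -1: cos θ = -1/√6, θ ≈ 114.09°.
There are 2l+1 = 5 values of m_l.

|L|−L_z,max ≈ 0.4495ℏ; θ(m_l=-1) ≈ 114.09°; 5 values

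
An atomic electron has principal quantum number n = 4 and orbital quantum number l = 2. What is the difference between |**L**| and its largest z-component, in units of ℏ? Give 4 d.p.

|L| − L_z,max ≈ 0.4495ℏ

|L| = √6 ℏ ≈ 2.4495ℏ, while L_z,max = lℏ = 2ℏ.
The difference is (√6 − 2)ℏ ≈ 0.4495ℏ.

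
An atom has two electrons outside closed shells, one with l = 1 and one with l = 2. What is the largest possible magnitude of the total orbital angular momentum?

|L_tot|_max = 2√3 ℏ ≈ 3.464ℏ

By the triangle rule, |l₁ − l₂| ≤ L ≤ l₁ + l₂.
L ∈ {1, 2, 3}.
The largest magnitude corresponds to L = 3: |L_tot| = ℏ√(3·4) = 2√3 ℏ.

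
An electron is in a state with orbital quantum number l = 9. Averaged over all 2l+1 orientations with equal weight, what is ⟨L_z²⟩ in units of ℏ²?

m_l runs from −9 to 9, i.e. {-9, -8, -7, -6, -5, -4, -3, -2, -1, 0, 1, 2, 3, 4, 5, 6, 7, 8, 9}.
⟨L_z²⟩ = ℏ²·l(l+1)/3 = 30ℏ².

⟨L_z²⟩ = 30 ℏ²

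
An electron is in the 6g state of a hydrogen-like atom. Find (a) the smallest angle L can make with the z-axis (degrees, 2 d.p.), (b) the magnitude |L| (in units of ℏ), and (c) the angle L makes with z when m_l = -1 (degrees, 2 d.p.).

The 6g subshell has l = 4.
cos θ_min = 4/√20, so θ_min ≈ 26.57°.
|L| = ℏ√(4·5) = 2√5 ℏ ≈ 4.472ℏ.
For m_l = -1: cos θ = -1/√20, θ ≈ 102.92°.

θ_min ≈ 26.57°; |L| = 2√5 ℏ ≈ 4.472ℏ; θ(m_l=-1) ≈ 102.92°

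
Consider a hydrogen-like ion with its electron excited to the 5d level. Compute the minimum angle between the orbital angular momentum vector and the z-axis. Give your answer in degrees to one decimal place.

θ_min ≈ 35.3°

The 5d level has l = 2.
|L| = ℏ√(l(l+1)) = √6 ℏ.
The smallest angle corresponds to the largest L_z, i.e. m_l = l = 2, giving L_z = 2ℏ.
cos θ_min = 2/√6, so θ_min ≈ 35.3°.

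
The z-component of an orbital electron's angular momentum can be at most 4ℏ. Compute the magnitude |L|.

L_z,max = lℏ, so l = 4.
|L| = ℏ√(l(l+1)) = 2√5 ℏ.

|L| = 2√5 ℏ ≈ 4.472ℏ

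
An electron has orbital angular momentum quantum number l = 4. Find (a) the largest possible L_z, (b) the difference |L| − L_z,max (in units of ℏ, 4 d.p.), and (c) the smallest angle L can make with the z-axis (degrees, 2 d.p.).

L_z,max = lℏ = 4ℏ.
|L| − L_z,max = (2√5 − 4)ℏ ≈ 0.4721ℏ.
cos θ_min = 4/√20, so θ_min ≈ 26.57°.

L_z,max = 4ℏ; |L|−L_z,max ≈ 0.4721ℏ; θ_min ≈ 26.57°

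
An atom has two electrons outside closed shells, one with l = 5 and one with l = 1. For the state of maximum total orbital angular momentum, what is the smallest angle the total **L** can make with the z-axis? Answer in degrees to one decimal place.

By the triangle rule, |l₁ − l₂| ≤ L ≤ l₁ + l₂.
L ∈ {4, 5, 6}.
The maximum is L = 6, with |L_tot| = ℏ√(6·7) = √42 ℏ.
The minimum angle with z is arccos(6/√42) ≈ 22.2°.

θ_min ≈ 22.2°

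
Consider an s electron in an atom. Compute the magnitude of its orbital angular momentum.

|L| = 0

For an s orbital, l = 0.
|L| = ℏ√(l(l+1)) = ℏ√0 = 0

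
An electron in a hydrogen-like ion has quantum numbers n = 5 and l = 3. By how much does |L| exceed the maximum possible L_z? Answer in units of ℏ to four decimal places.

|L| − L_z,max ≈ 0.4641ℏ

|L| = 2√3 ℏ ≈ 3.4641ℏ, while L_z,max = lℏ = 3ℏ.
The difference is (2√3 − 3)ℏ ≈ 0.4641ℏ.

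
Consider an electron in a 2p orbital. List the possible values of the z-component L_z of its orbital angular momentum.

L_z ∈ {−ℏ, 0, ℏ}

2p means n = 2, l = 1.
L_z = m_l ℏ with m_l ranging from −l to +l in integer steps.
For l = 1: m_l ∈ {-1, 0, 1}.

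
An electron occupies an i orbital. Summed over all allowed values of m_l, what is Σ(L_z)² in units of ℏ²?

Σ(L_z)² = 182 ℏ²

For an i orbital, l = 6.
m_l ∈ {-6, -5, -4, -3, -2, -1, 0, 1, 2, 3, 4, 5, 6}.
Σ m_l² = 2·(1 + 4 + 9 + 16 + 25 + 36) = 182.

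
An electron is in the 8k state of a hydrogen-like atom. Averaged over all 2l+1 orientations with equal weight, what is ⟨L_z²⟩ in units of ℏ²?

⟨L_z²⟩ = 18.67 ℏ²

For 8k, l = 7.
m_l ∈ {-7, -6, -5, -4, -3, -2, -1, 0, 1, 2, 3, 4, 5, 6, 7}.
⟨L_z²⟩ = ℏ²·(Σ m_l²)/(2l+1) = ℏ²·280/15 = 18.67ℏ².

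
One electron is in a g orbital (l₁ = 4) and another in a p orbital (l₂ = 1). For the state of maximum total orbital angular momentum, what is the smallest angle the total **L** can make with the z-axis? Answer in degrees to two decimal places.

θ_min ≈ 24.09°

Angular momentum addition gives L = |l₁ − l₂|, …, l₁ + l₂.
So L can be 3, 4, 5.
The maximum is L = 5, with |L_tot| = ℏ√(5·6) = √30 ℏ.
The minimum angle with z is arccos(5/√30) ≈ 24.09°.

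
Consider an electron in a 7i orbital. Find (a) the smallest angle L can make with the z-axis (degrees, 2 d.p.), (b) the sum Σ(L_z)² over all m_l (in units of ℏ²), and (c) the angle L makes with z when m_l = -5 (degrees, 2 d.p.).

For 7i, l = 6.
cos θ_min = 6/√42, so θ_min ≈ 22.21°.
Σ m_l² = 182, so Σ(L_z)² = 182 ℏ².
For m_l = -5: cos θ = -5/√42, θ ≈ 140.49°.

θ_min ≈ 22.21°; Σ(L_z)² = 182 ℏ²; θ(m_l=-5) ≈ 140.49°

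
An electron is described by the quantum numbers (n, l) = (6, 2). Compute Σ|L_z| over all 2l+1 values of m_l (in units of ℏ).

Σ|L_z| = 6 ℏ

m_l ∈ {-2, -1, 0, 1, 2}.
Σ|m_l| = 2·2(2+1)/2 = 6.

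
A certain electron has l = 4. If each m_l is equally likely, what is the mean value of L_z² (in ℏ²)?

m_l runs from −4 to 4, i.e. {-4, -3, -2, -1, 0, 1, 2, 3, 4}.
⟨L_z²⟩ = ℏ²·l(l+1)/3 = 6.667ℏ².

⟨L_z²⟩ = 6.667 ℏ²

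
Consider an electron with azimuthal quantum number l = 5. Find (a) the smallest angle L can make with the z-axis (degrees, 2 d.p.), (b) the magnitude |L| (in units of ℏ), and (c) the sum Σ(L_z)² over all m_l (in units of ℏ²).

θ_min ≈ 24.09°; |L| = √30 ℏ ≈ 5.477ℏ; Σ(L_z)² = 110 ℏ²

cos θ_min = 5/√30, so θ_min ≈ 24.09°.
|L| = ℏ√(5·6) = √30 ℏ ≈ 5.477ℏ.
Σ m_l² = 110, so Σ(L_z)² = 110 ℏ².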